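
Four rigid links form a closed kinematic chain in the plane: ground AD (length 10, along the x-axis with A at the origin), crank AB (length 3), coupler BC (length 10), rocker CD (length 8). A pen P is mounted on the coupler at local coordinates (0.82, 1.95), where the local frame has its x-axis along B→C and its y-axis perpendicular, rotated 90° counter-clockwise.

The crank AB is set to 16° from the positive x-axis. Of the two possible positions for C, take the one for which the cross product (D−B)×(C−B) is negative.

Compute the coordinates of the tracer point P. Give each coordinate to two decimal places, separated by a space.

A=(0,0), D=(10.00,0)
B = A + 3.00·(cos16°, sin16°) = (2.8838, 0.8269)
|BD| = 7.1641
circle(B,10.00) ∩ circle(D,8.00): a=6.0946, h=7.9282
  candidates: C₊=(9.8527,7.9986) cross=56.798; C₋=(8.0225,-7.7517) cross=-56.798
  mode - wants cross < 0 → take C=(8.0225,-7.7517) (cross=-56.798)
ex = (C−B)/|BC| = (0.5139,-0.8579); ey = (0.8579,0.5139)
P = B + 0.82·ex + 1.95·ey = (4.9780,1.1255)

4.98 1.13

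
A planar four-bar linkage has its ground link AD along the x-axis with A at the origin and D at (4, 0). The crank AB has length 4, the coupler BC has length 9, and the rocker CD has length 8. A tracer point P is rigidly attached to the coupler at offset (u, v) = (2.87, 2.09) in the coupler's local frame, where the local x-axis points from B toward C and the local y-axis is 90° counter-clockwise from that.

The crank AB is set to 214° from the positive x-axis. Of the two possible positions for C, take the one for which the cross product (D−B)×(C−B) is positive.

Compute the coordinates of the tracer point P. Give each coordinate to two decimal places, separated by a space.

-4.52 1.10

A=(0,0), D=(4.00,0)
B = A + 4.00·(cos214°, sin214°) = (-3.3162, -2.2368)
|BD| = 7.6504
circle(B,9.00) ∩ circle(D,8.00): a=4.9363, h=7.5255
  candidates: C₊=(-0.7958,6.4031) cross=57.573; C₋=(3.6047,-7.9902) cross=-57.573
  mode + wants cross > 0 → take C=(-0.7958,6.4031) (cross=57.573)
ex = (C−B)/|BC| = (0.2800,0.9600); ey = (-0.9600,0.2800)
P = B + 2.87·ex + 2.09·ey = (-4.5188,1.1037)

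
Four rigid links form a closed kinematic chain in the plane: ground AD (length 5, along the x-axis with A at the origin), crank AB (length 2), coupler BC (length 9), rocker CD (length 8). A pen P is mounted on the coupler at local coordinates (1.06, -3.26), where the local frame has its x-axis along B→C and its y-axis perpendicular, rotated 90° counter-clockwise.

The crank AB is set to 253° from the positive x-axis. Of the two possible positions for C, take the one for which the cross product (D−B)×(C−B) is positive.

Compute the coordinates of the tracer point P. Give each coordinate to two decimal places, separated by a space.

2.81 -1.45

A=(0,0), D=(5.00,0)
B = A + 2.00·(cos253°, sin253°) = (-0.5847, -1.9126)
|BD| = 5.9032
circle(B,9.00) ∩ circle(D,8.00): a=4.3915, h=7.8559
  candidates: C₊=(1.0246,6.9423) cross=46.375; C₋=(6.1151,-7.9219) cross=-46.375
  mode + wants cross > 0 → take C=(1.0246,6.9423) (cross=46.375)
ex = (C−B)/|BC| = (0.1788,0.9839); ey = (-0.9839,0.1788)
P = B + 1.06·ex + -3.26·ey = (2.8123,-1.4526)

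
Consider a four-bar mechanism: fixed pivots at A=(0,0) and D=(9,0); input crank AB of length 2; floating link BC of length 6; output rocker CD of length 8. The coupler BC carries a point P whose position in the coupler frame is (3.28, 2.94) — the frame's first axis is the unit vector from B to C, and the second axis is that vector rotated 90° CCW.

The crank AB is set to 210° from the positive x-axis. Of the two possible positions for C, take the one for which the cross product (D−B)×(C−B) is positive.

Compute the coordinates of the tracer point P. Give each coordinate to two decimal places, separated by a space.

A=(0,0), D=(9.00,0)
B = A + 2.00·(cos210°, sin210°) = (-1.7321, -1.0000)
|BD| = 10.7785
circle(B,6.00) ∩ circle(D,8.00): a=4.0904, h=4.3896
  candidates: C₊=(1.9334,3.7502) cross=47.314; C₋=(2.7480,-4.9912) cross=-47.314
  mode + wants cross > 0 → take C=(1.9334,3.7502) (cross=47.314)
ex = (C−B)/|BC| = (0.6109,0.7917); ey = (-0.7917,0.6109)
P = B + 3.28·ex + 2.94·ey = (-2.0558,3.3929)

-2.06 3.39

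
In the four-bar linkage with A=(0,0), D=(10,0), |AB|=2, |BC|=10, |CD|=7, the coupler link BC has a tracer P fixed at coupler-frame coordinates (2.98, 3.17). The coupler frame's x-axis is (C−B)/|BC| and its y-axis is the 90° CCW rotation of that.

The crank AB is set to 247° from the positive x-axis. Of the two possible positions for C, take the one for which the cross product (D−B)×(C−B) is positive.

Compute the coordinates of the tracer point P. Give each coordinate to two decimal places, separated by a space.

A=(0,0), D=(10.00,0)
B = A + 2.00·(cos247°, sin247°) = (-0.7815, -1.8410)
|BD| = 10.9375
circle(B,10.00) ∩ circle(D,7.00): a=7.8002, h=6.2576
  candidates: C₊=(5.8542,5.6402) cross=68.442; C₋=(7.9607,-6.6964) cross=-68.442
  mode + wants cross > 0 → take C=(5.8542,5.6402) (cross=68.442)
ex = (C−B)/|BC| = (0.6636,0.7481); ey = (-0.7481,0.6636)
P = B + 2.98·ex + 3.17·ey = (-1.1756,2.4919)

-1.18 2.49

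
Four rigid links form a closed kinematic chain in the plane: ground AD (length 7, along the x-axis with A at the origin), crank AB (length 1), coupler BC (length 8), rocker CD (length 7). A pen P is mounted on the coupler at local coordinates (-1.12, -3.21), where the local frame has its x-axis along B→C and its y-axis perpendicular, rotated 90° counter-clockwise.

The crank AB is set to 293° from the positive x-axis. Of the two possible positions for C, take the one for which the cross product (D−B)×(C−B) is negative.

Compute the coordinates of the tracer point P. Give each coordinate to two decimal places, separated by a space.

A=(0,0), D=(7.00,0)
B = A + 1.00·(cos293°, sin293°) = (0.3907, -0.9205)
|BD| = 6.6731
circle(B,8.00) ∩ circle(D,7.00): a=4.4605, h=6.6411
  candidates: C₊=(3.8924,6.2724) cross=44.317; C₋=(5.7246,-6.8828) cross=-44.317
  mode - wants cross < 0 → take C=(5.7246,-6.8828) (cross=-44.317)
ex = (C−B)/|BC| = (0.6667,-0.7453); ey = (0.7453,0.6667)
P = B + -1.12·ex + -3.21·ey = (-2.7484,-2.2260)

-2.75 -2.23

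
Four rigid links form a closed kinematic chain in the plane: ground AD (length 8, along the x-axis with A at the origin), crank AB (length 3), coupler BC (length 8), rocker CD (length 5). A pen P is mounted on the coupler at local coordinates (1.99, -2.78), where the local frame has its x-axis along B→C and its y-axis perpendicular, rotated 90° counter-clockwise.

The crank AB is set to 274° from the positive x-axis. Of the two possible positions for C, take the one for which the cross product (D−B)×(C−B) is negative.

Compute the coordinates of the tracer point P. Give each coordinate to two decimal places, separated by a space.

A=(0,0), D=(8.00,0)
B = A + 3.00·(cos274°, sin274°) = (0.2093, -2.9927)
|BD| = 8.3458
circle(B,8.00) ∩ circle(D,5.00): a=6.5094, h=4.6506
  candidates: C₊=(4.6181,3.6828) cross=38.813; C₋=(7.9534,-4.9998) cross=-38.813
  mode - wants cross < 0 → take C=(7.9534,-4.9998) (cross=-38.813)
ex = (C−B)/|BC| = (0.9680,-0.2509); ey = (0.2509,0.9680)
P = B + 1.99·ex + -2.78·ey = (1.4382,-6.1830)

1.44 -6.18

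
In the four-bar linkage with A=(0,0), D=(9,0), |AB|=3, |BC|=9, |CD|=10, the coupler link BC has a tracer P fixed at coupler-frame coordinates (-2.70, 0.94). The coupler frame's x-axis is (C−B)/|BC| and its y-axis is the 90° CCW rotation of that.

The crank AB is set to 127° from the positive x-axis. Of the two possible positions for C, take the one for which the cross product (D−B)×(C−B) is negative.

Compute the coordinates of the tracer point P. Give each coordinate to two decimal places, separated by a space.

A=(0,0), D=(9.00,0)
B = A + 3.00·(cos127°, sin127°) = (-1.8054, 2.3959)
|BD| = 11.0679
circle(B,9.00) ∩ circle(D,10.00): a=4.6756, h=7.6902
  candidates: C₊=(4.4240,8.8916) cross=85.114; C₋=(1.0946,-6.1241) cross=-85.114
  mode - wants cross < 0 → take C=(1.0946,-6.1241) (cross=-85.114)
ex = (C−B)/|BC| = (0.3222,-0.9467); ey = (0.9467,0.3222)
P = B + -2.70·ex + 0.94·ey = (-1.7856,5.2548)

-1.79 5.25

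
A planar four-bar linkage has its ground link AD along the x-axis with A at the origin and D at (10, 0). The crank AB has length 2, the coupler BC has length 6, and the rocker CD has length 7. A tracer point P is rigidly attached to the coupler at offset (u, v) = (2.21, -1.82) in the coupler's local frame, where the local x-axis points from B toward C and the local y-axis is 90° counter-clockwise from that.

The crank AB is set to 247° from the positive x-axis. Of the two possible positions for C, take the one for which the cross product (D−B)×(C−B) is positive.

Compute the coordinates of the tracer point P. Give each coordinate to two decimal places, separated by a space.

2.07 -1.55

A=(0,0), D=(10.00,0)
B = A + 2.00·(cos247°, sin247°) = (-0.7815, -1.8410)
|BD| = 10.9375
circle(B,6.00) ∩ circle(D,7.00): a=4.8745, h=3.4985
  candidates: C₊=(3.4346,2.4281) cross=38.265; C₋=(4.6123,-4.4691) cross=-38.265
  mode + wants cross > 0 → take C=(3.4346,2.4281) (cross=38.265)
ex = (C−B)/|BC| = (0.7027,0.7115); ey = (-0.7115,0.7027)
P = B + 2.21·ex + -1.82·ey = (2.0664,-1.5474)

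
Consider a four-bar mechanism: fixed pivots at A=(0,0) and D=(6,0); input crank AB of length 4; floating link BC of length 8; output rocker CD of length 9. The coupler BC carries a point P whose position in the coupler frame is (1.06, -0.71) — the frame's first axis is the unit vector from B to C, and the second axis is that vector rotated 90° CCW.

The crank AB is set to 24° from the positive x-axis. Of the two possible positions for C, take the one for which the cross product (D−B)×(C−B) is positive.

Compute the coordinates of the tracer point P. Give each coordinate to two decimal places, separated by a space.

4.73 2.31

A=(0,0), D=(6.00,0)
B = A + 4.00·(cos24°, sin24°) = (3.6542, 1.6269)
|BD| = 2.8548
circle(B,8.00) ∩ circle(D,9.00): a=-1.5501, h=7.8484
  candidates: C₊=(6.8533,8.9595) cross=22.406; C₋=(-2.0923,-3.9388) cross=-22.406
  mode + wants cross > 0 → take C=(6.8533,8.9595) (cross=22.406)
ex = (C−B)/|BC| = (0.3999,0.9166); ey = (-0.9166,0.3999)
P = B + 1.06·ex + -0.71·ey = (4.7288,2.3146)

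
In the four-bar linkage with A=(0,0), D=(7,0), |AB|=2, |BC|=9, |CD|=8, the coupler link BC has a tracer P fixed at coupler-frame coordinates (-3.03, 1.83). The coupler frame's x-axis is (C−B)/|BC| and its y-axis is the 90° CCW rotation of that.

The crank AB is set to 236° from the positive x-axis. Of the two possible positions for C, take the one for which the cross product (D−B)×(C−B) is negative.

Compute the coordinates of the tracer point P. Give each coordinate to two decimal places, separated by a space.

A=(0,0), D=(7.00,0)
B = A + 2.00·(cos236°, sin236°) = (-1.1184, -1.6581)
|BD| = 8.2860
circle(B,9.00) ∩ circle(D,8.00): a=5.1688, h=7.3677
  candidates: C₊=(2.4716,6.5949) cross=61.049; C₋=(5.4202,-7.8425) cross=-61.049
  mode - wants cross < 0 → take C=(5.4202,-7.8425) (cross=-61.049)
ex = (C−B)/|BC| = (0.7265,-0.6872); ey = (0.6872,0.7265)
P = B + -3.03·ex + 1.83·ey = (-2.0622,1.7535)

-2.06 1.75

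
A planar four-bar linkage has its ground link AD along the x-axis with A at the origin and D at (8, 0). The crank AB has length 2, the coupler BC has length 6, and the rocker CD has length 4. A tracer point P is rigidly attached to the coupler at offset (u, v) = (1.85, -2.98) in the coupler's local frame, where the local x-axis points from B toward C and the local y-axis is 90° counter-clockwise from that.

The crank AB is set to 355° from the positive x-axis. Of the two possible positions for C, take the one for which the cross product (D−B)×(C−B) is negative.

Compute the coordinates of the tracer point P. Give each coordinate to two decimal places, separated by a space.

A=(0,0), D=(8.00,0)
B = A + 2.00·(cos355°, sin355°) = (1.9924, -0.1743)
|BD| = 6.0101
circle(B,6.00) ∩ circle(D,4.00): a=4.6689, h=3.7684
  candidates: C₊=(6.5501,3.7280) cross=22.649; C₋=(6.7686,-3.8058) cross=-22.649
  mode - wants cross < 0 → take C=(6.7686,-3.8058) (cross=-22.649)
ex = (C−B)/|BC| = (0.7960,-0.6052); ey = (0.6052,0.7960)
P = B + 1.85·ex + -2.98·ey = (1.6615,-3.6662)

1.66 -3.67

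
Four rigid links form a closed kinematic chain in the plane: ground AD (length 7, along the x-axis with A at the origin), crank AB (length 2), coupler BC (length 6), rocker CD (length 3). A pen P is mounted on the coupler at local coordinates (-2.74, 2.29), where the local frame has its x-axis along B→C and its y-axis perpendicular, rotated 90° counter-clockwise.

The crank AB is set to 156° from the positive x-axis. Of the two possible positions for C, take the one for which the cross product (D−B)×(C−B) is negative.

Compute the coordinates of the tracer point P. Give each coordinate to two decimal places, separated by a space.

-4.02 3.63

A=(0,0), D=(7.00,0)
B = A + 2.00·(cos156°, sin156°) = (-1.8271, 0.8135)
|BD| = 8.8645
circle(B,6.00) ∩ circle(D,3.00): a=5.9552, h=0.7320
  candidates: C₊=(4.1701,0.9959) cross=6.489; C₋=(4.0358,-0.4620) cross=-6.489
  mode - wants cross < 0 → take C=(4.0358,-0.4620) (cross=-6.489)
ex = (C−B)/|BC| = (0.9771,-0.2126); ey = (0.2126,0.9771)
P = B + -2.74·ex + 2.29·ey = (-4.0177,3.6336)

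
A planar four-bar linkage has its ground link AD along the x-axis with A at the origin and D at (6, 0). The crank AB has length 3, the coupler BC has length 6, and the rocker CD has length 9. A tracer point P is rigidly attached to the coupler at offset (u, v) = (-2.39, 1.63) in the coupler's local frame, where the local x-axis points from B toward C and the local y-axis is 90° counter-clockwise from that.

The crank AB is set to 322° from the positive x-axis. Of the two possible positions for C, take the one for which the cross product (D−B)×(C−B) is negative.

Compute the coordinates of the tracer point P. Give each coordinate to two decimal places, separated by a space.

A=(0,0), D=(6.00,0)
B = A + 3.00·(cos322°, sin322°) = (2.3640, -1.8470)
|BD| = 4.0782
circle(B,6.00) ∩ circle(D,9.00): a=-3.4781, h=4.8891
  candidates: C₊=(-2.9511,0.9368) cross=19.939; C₋=(1.4773,-7.7811) cross=-19.939
  mode - wants cross < 0 → take C=(1.4773,-7.7811) (cross=-19.939)
ex = (C−B)/|BC| = (-0.1478,-0.9890); ey = (0.9890,-0.1478)
P = B + -2.39·ex + 1.63·ey = (4.3293,0.2759)

4.33 0.28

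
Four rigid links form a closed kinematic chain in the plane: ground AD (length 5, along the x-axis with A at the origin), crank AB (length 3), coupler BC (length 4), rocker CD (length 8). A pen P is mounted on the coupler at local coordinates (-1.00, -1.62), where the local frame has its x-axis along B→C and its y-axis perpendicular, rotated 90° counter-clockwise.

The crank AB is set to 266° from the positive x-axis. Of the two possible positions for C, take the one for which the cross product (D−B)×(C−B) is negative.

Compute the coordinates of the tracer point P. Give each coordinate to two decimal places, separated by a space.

A=(0,0), D=(5.00,0)
B = A + 3.00·(cos266°, sin266°) = (-0.2093, -2.9927)
|BD| = 6.0077
circle(B,4.00) ∩ circle(D,8.00): a=-0.9910, h=3.8753
  candidates: C₊=(-2.9990,-0.1261) cross=23.282; C₋=(0.8619,-6.8466) cross=-23.282
  mode - wants cross < 0 → take C=(0.8619,-6.8466) (cross=-23.282)
ex = (C−B)/|BC| = (0.2678,-0.9635); ey = (0.9635,0.2678)
P = B + -1.00·ex + -1.62·ey = (-2.0379,-2.4630)

-2.04 -2.46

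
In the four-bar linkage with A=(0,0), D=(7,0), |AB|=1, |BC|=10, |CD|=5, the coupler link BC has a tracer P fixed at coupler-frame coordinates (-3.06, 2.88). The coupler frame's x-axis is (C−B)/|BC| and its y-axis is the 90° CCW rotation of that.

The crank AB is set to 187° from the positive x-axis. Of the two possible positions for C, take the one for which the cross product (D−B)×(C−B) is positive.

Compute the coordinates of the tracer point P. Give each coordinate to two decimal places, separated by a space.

A=(0,0), D=(7.00,0)
B = A + 1.00·(cos187°, sin187°) = (-0.9925, -0.1219)
|BD| = 7.9935
circle(B,10.00) ∩ circle(D,5.00): a=8.6881, h=4.9515
  candidates: C₊=(7.6190,4.9615) cross=39.580; C₋=(7.7700,-4.9404) cross=-39.580
  mode + wants cross > 0 → take C=(7.6190,4.9615) (cross=39.580)
ex = (C−B)/|BC| = (0.8612,0.5083); ey = (-0.5083,0.8612)
P = B + -3.06·ex + 2.88·ey = (-5.0917,0.8027)

-5.09 0.80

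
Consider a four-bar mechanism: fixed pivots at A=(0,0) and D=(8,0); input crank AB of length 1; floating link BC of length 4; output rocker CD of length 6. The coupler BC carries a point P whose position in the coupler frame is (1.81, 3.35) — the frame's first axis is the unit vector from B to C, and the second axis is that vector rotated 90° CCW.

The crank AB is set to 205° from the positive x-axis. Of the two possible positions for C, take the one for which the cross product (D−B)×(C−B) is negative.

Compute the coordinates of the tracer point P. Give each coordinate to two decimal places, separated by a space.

2.36 1.53

A=(0,0), D=(8.00,0)
B = A + 1.00·(cos205°, sin205°) = (-0.9063, -0.4226)
|BD| = 8.9163
circle(B,4.00) ∩ circle(D,6.00): a=3.3366, h=2.2061
  candidates: C₊=(2.3220,1.9392) cross=19.670; C₋=(2.5311,-2.4681) cross=-19.670
  mode - wants cross < 0 → take C=(2.5311,-2.4681) (cross=-19.670)
ex = (C−B)/|BC| = (0.8594,-0.5114); ey = (0.5114,0.8594)
P = B + 1.81·ex + 3.35·ey = (2.3622,1.5307)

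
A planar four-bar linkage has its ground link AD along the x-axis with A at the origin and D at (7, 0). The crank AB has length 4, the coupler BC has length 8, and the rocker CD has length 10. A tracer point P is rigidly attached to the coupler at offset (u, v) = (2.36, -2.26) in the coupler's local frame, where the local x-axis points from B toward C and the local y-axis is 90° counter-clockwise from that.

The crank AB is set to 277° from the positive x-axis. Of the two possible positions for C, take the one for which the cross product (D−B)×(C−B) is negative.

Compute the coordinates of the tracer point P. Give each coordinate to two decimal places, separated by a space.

0.38 -7.24

A=(0,0), D=(7.00,0)
B = A + 4.00·(cos277°, sin277°) = (0.4875, -3.9702)
|BD| = 7.6273
circle(B,8.00) ∩ circle(D,10.00): a=1.4537, h=7.8668
  candidates: C₊=(-2.3662,3.5035) cross=60.002; C₋=(5.8236,-9.9306) cross=-60.002
  mode - wants cross < 0 → take C=(5.8236,-9.9306) (cross=-60.002)
ex = (C−B)/|BC| = (0.6670,-0.7450); ey = (0.7450,0.6670)
P = B + 2.36·ex + -2.26·ey = (0.3778,-7.2359)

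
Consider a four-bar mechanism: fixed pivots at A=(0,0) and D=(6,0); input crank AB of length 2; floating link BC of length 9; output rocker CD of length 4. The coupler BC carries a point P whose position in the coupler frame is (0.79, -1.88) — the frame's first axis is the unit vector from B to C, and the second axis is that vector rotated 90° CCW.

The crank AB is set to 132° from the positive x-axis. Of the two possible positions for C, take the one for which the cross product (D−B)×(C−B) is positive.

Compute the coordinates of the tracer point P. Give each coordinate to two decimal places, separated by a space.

A=(0,0), D=(6.00,0)
B = A + 2.00·(cos132°, sin132°) = (-1.3383, 1.4863)
|BD| = 7.4873
circle(B,9.00) ∩ circle(D,4.00): a=8.0843, h=3.9552
  candidates: C₊=(7.3703,3.7580) cross=29.614; C₋=(5.8000,-3.9950) cross=-29.614
  mode + wants cross > 0 → take C=(7.3703,3.7580) (cross=29.614)
ex = (C−B)/|BC| = (0.9676,0.2524); ey = (-0.2524,0.9676)
P = B + 0.79·ex + -1.88·ey = (-0.0993,-0.1334)

-0.10 -0.13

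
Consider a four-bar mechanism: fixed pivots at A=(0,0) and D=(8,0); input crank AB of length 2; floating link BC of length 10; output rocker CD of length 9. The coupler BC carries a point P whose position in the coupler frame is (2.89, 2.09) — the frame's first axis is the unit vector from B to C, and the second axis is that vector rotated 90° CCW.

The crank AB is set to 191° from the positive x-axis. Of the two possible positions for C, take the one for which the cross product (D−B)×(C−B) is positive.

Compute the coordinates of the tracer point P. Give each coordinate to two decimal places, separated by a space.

A=(0,0), D=(8.00,0)
B = A + 2.00·(cos191°, sin191°) = (-1.9633, -0.3816)
|BD| = 9.9706
circle(B,10.00) ∩ circle(D,9.00): a=5.9381, h=8.0461
  candidates: C₊=(3.6625,7.8858) cross=80.224; C₋=(4.2784,-8.1945) cross=-80.224
  mode + wants cross > 0 → take C=(3.6625,7.8858) (cross=80.224)
ex = (C−B)/|BC| = (0.5626,0.8267); ey = (-0.8267,0.5626)
P = B + 2.89·ex + 2.09·ey = (-2.0653,3.1835)

-2.07 3.18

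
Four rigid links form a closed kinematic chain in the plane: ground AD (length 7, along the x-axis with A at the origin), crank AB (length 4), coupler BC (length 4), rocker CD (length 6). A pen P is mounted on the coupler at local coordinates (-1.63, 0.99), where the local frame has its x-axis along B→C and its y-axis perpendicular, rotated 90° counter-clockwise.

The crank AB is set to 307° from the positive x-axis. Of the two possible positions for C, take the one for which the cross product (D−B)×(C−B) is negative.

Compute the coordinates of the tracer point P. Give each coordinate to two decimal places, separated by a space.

A=(0,0), D=(7.00,0)
B = A + 4.00·(cos307°, sin307°) = (2.4073, -3.1945)
|BD| = 5.5945
circle(B,4.00) ∩ circle(D,6.00): a=1.0098, h=3.8704
  candidates: C₊=(1.0261,0.5595) cross=21.653; C₋=(5.4463,-5.7953) cross=-21.653
  mode - wants cross < 0 → take C=(5.4463,-5.7953) (cross=-21.653)
ex = (C−B)/|BC| = (0.7598,-0.6502); ey = (0.6502,0.7598)
P = B + -1.63·ex + 0.99·ey = (1.8125,-1.3825)

1.81 -1.38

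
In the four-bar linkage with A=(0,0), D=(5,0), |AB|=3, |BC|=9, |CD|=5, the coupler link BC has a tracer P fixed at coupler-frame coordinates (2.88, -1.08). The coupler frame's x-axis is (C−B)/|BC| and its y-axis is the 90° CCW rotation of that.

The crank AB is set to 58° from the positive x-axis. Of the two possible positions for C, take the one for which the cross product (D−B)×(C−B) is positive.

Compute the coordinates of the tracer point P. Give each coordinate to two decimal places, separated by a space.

A=(0,0), D=(5.00,0)
B = A + 3.00·(cos58°, sin58°) = (1.5898, 2.5441)
|BD| = 4.2547
circle(B,9.00) ∩ circle(D,5.00): a=8.7083, h=2.2727
  candidates: C₊=(9.9287,-0.8415) cross=9.670; C₋=(7.2107,-4.4847) cross=-9.670
  mode + wants cross > 0 → take C=(9.9287,-0.8415) (cross=9.670)
ex = (C−B)/|BC| = (0.9265,-0.3762); ey = (0.3762,0.9265)
P = B + 2.88·ex + -1.08·ey = (3.8519,0.4601)

3.85 0.46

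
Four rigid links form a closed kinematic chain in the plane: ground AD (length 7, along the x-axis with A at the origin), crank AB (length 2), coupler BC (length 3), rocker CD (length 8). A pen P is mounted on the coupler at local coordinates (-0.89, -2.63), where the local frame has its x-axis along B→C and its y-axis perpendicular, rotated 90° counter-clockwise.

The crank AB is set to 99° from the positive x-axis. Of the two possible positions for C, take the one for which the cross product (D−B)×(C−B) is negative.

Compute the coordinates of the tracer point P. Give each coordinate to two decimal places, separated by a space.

-2.70 3.40

A=(0,0), D=(7.00,0)
B = A + 2.00·(cos99°, sin99°) = (-0.3129, 1.9754)
|BD| = 7.5750
circle(B,3.00) ∩ circle(D,8.00): a=0.1571, h=2.9959
  candidates: C₊=(0.6201,4.8266) cross=22.694; C₋=(-0.9425,-0.9578) cross=-22.694
  mode - wants cross < 0 → take C=(-0.9425,-0.9578) (cross=-22.694)
ex = (C−B)/|BC| = (-0.2099,-0.9777); ey = (0.9777,-0.2099)
P = B + -0.89·ex + -2.63·ey = (-2.6975,3.3975)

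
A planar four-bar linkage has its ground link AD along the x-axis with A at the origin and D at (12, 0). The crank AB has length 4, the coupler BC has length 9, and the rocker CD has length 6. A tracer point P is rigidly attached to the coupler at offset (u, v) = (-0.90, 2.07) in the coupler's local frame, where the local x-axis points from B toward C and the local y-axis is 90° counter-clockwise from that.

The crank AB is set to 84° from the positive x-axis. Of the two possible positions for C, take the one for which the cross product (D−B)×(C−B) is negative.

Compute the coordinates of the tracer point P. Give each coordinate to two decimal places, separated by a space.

A=(0,0), D=(12.00,0)
B = A + 4.00·(cos84°, sin84°) = (0.4181, 3.9781)
|BD| = 12.2460
circle(B,9.00) ∩ circle(D,6.00): a=7.9603, h=4.1992
  candidates: C₊=(9.3108,5.3636) cross=51.423; C₋=(6.5827,-2.5792) cross=-51.423
  mode - wants cross < 0 → take C=(6.5827,-2.5792) (cross=-51.423)
ex = (C−B)/|BC| = (0.6849,-0.7286); ey = (0.7286,0.6849)
P = B + -0.90·ex + 2.07·ey = (1.3098,6.0517)

1.31 6.05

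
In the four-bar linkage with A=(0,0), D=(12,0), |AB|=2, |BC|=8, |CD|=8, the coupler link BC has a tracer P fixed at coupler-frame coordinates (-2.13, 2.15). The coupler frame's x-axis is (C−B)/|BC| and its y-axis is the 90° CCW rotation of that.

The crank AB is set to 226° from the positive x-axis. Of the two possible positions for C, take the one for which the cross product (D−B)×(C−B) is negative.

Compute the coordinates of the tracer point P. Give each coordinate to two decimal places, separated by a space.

A=(0,0), D=(12.00,0)
B = A + 2.00·(cos226°, sin226°) = (-1.3893, -1.4387)
|BD| = 13.4664
circle(B,8.00) ∩ circle(D,8.00): a=6.7332, h=4.3202
  candidates: C₊=(4.8438,3.5761) cross=58.177; C₋=(5.7669,-5.0148) cross=-58.177
  mode - wants cross < 0 → take C=(5.7669,-5.0148) (cross=-58.177)
ex = (C−B)/|BC| = (0.8945,-0.4470); ey = (0.4470,0.8945)
P = B + -2.13·ex + 2.15·ey = (-2.3336,1.4367)

-2.33 1.44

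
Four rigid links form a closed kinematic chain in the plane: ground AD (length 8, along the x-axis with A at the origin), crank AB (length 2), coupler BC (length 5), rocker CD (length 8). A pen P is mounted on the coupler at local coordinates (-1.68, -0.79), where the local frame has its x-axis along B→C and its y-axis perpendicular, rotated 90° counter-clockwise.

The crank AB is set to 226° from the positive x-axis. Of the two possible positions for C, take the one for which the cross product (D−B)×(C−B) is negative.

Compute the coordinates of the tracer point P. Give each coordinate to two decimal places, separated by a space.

-3.09 -0.70

A=(0,0), D=(8.00,0)
B = A + 2.00·(cos226°, sin226°) = (-1.3893, -1.4387)
|BD| = 9.4989
circle(B,5.00) ∩ circle(D,8.00): a=2.6966, h=4.2105
  candidates: C₊=(0.6384,3.1317) cross=39.995; C₋=(1.9139,-5.1922) cross=-39.995
  mode - wants cross < 0 → take C=(1.9139,-5.1922) (cross=-39.995)
ex = (C−B)/|BC| = (0.6606,-0.7507); ey = (0.7507,0.6606)
P = B + -1.68·ex + -0.79·ey = (-3.0922,-0.6994)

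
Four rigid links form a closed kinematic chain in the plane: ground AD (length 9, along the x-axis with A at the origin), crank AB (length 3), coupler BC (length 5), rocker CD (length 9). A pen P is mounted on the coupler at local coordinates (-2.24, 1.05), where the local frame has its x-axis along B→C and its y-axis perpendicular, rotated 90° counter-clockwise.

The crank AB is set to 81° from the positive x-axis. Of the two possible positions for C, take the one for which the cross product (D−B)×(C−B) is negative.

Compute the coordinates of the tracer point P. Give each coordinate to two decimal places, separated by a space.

1.62 5.15

A=(0,0), D=(9.00,0)
B = A + 3.00·(cos81°, sin81°) = (0.4693, 2.9631)
|BD| = 9.0306
circle(B,5.00) ∩ circle(D,9.00): a=1.4148, h=4.7957
  candidates: C₊=(3.3793,7.0290) cross=43.308; C₋=(0.2322,-2.0313) cross=-43.308
  mode - wants cross < 0 → take C=(0.2322,-2.0313) (cross=-43.308)
ex = (C−B)/|BC| = (-0.0474,-0.9989); ey = (0.9989,-0.0474)
P = B + -2.24·ex + 1.05·ey = (1.6243,5.1508)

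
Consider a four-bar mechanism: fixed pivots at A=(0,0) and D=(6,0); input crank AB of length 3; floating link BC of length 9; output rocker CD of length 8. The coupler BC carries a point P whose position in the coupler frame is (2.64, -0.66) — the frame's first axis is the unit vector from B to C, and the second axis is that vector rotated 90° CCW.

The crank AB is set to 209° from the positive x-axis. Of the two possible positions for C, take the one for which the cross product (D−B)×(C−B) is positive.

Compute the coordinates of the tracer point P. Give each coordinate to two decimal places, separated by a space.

A=(0,0), D=(6.00,0)
B = A + 3.00·(cos209°, sin209°) = (-2.6239, -1.4544)
|BD| = 8.7456
circle(B,9.00) ∩ circle(D,8.00): a=5.3447, h=7.2411
  candidates: C₊=(1.4422,6.5747) cross=63.328; C₋=(3.8507,-7.7059) cross=-63.328
  mode + wants cross > 0 → take C=(1.4422,6.5747) (cross=63.328)
ex = (C−B)/|BC| = (0.4518,0.8921); ey = (-0.8921,0.4518)
P = B + 2.64·ex + -0.66·ey = (-0.8423,0.6026)

-0.84 0.60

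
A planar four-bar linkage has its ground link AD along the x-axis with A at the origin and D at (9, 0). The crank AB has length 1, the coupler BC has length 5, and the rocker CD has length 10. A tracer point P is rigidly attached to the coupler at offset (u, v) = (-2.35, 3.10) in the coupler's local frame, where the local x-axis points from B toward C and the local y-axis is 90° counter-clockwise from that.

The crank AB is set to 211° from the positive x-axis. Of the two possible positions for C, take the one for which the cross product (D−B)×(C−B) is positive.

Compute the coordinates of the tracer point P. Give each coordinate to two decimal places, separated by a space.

-4.32 -2.28

A=(0,0), D=(9.00,0)
B = A + 1.00·(cos211°, sin211°) = (-0.8572, -0.5150)
|BD| = 9.8706
circle(B,5.00) ∩ circle(D,10.00): a=1.1362, h=4.8692
  candidates: C₊=(0.0234,4.4068) cross=48.062; C₋=(0.5315,-5.3183) cross=-48.062
  mode + wants cross > 0 → take C=(0.0234,4.4068) (cross=48.062)
ex = (C−B)/|BC| = (0.1761,0.9844); ey = (-0.9844,0.1761)
P = B + -2.35·ex + 3.10·ey = (-4.3226,-2.2824)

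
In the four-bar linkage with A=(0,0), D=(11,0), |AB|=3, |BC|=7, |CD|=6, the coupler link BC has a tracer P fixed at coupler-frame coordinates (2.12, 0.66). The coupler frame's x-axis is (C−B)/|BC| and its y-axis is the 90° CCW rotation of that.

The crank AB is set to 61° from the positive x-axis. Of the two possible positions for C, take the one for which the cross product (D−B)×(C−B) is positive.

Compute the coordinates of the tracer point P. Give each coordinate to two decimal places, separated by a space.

3.19 4.01

A=(0,0), D=(11.00,0)
B = A + 3.00·(cos61°, sin61°) = (1.4544, 2.6239)
|BD| = 9.8996
circle(B,7.00) ∩ circle(D,6.00): a=5.6064, h=4.1914
  candidates: C₊=(7.9713,5.1794) cross=41.494; C₋=(5.7494,-2.9036) cross=-41.494
  mode + wants cross > 0 → take C=(7.9713,5.1794) (cross=41.494)
ex = (C−B)/|BC| = (0.9310,0.3651); ey = (-0.3651,0.9310)
P = B + 2.12·ex + 0.66·ey = (3.1871,4.0123)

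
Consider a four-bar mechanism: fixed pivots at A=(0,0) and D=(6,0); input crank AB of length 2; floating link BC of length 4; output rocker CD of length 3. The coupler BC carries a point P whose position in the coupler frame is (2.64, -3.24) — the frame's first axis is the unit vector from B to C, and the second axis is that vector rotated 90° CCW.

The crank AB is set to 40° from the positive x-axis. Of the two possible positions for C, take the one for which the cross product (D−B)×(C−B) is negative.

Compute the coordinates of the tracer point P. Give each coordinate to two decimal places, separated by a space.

0.34 -2.72

A=(0,0), D=(6.00,0)
B = A + 2.00·(cos40°, sin40°) = (1.5321, 1.2856)
|BD| = 4.6492
circle(B,4.00) ∩ circle(D,3.00): a=3.0774, h=2.5553
  candidates: C₊=(5.1961,2.8903) cross=11.880; C₋=(3.7829,-2.0210) cross=-11.880
  mode - wants cross < 0 → take C=(3.7829,-2.0210) (cross=-11.880)
ex = (C−B)/|BC| = (0.5627,-0.8267); ey = (0.8267,0.5627)
P = B + 2.64·ex + -3.24·ey = (0.3393,-2.7200)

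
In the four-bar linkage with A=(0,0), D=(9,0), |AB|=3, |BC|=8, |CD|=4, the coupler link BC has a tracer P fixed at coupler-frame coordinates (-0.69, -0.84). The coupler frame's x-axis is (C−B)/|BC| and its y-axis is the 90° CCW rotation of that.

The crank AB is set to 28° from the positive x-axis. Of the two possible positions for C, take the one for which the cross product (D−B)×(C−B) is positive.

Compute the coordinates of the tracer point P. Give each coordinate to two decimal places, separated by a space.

2.24 0.40

A=(0,0), D=(9.00,0)
B = A + 3.00·(cos28°, sin28°) = (2.6488, 1.4084)
|BD| = 6.5054
circle(B,8.00) ∩ circle(D,4.00): a=6.9419, h=3.9761
  candidates: C₊=(10.2870,3.7873) cross=25.866; C₋=(8.5653,-3.9763) cross=-25.866
  mode + wants cross > 0 → take C=(10.2870,3.7873) (cross=25.866)
ex = (C−B)/|BC| = (0.9548,0.2974); ey = (-0.2974,0.9548)
P = B + -0.69·ex + -0.84·ey = (2.2398,0.4012)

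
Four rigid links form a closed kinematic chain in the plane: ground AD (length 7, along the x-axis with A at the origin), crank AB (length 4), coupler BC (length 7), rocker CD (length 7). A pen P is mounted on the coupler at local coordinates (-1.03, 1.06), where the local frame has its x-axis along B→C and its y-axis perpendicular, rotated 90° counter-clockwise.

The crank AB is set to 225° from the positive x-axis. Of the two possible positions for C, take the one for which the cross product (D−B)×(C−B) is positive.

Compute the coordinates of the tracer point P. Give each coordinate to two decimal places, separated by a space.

-4.27 -3.17

A=(0,0), D=(7.00,0)
B = A + 4.00·(cos225°, sin225°) = (-2.8284, -2.8284)
|BD| = 10.2273
circle(B,7.00) ∩ circle(D,7.00): a=5.1137, h=4.7802
  candidates: C₊=(0.7638,3.1796) cross=48.889; C₋=(3.4078,-6.0080) cross=-48.889
  mode + wants cross > 0 → take C=(0.7638,3.1796) (cross=48.889)
ex = (C−B)/|BC| = (0.5132,0.8583); ey = (-0.8583,0.5132)
P = B + -1.03·ex + 1.06·ey = (-4.2668,-3.1685)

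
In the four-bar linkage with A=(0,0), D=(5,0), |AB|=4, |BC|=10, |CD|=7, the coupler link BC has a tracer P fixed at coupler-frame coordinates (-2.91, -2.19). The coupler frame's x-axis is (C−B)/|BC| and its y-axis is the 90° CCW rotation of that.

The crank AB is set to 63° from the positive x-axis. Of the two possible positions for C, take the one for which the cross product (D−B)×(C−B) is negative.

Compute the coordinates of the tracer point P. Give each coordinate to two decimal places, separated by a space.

-0.49 6.38

A=(0,0), D=(5.00,0)
B = A + 4.00·(cos63°, sin63°) = (1.8160, 3.5640)
|BD| = 4.7792
circle(B,10.00) ∩ circle(D,7.00): a=7.7252, h=6.3498
  candidates: C₊=(11.6981,2.0335) cross=30.347; C₋=(2.2274,-6.4275) cross=-30.347
  mode - wants cross < 0 → take C=(2.2274,-6.4275) (cross=-30.347)
ex = (C−B)/|BC| = (0.0411,-0.9992); ey = (0.9992,0.0411)
P = B + -2.91·ex + -2.19·ey = (-0.4919,6.3815)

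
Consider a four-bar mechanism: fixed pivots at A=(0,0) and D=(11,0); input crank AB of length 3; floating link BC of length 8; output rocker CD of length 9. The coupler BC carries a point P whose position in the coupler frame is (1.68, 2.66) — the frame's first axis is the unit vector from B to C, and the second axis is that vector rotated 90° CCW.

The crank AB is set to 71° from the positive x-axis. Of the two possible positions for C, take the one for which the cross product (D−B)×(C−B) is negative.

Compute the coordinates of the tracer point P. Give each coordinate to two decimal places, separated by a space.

A=(0,0), D=(11.00,0)
B = A + 3.00·(cos71°, sin71°) = (0.9767, 2.8366)
|BD| = 10.4169
circle(B,8.00) ∩ circle(D,9.00): a=4.3925, h=6.6863
  candidates: C₊=(7.0239,8.0741) cross=69.650; C₋=(3.3825,-4.7931) cross=-69.650
  mode - wants cross < 0 → take C=(3.3825,-4.7931) (cross=-69.650)
ex = (C−B)/|BC| = (0.3007,-0.9537); ey = (0.9537,0.3007)
P = B + 1.68·ex + 2.66·ey = (4.0188,2.0343)

4.02 2.03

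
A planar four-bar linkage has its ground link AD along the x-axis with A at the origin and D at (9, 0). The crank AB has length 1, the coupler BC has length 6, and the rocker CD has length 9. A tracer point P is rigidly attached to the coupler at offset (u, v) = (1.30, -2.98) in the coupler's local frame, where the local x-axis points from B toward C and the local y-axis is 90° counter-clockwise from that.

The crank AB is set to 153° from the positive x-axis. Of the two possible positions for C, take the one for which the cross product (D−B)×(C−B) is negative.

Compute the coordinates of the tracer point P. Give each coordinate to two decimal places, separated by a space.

-3.09 -1.94

A=(0,0), D=(9.00,0)
B = A + 1.00·(cos153°, sin153°) = (-0.8910, 0.4540)
|BD| = 9.9014
circle(B,6.00) ∩ circle(D,9.00): a=2.6783, h=5.3690
  candidates: C₊=(2.0307,5.6946) cross=53.161; C₋=(1.5383,-5.0322) cross=-53.161
  mode - wants cross < 0 → take C=(1.5383,-5.0322) (cross=-53.161)
ex = (C−B)/|BC| = (0.4049,-0.9144); ey = (0.9144,0.4049)
P = B + 1.30·ex + -2.98·ey = (-3.0895,-1.9412)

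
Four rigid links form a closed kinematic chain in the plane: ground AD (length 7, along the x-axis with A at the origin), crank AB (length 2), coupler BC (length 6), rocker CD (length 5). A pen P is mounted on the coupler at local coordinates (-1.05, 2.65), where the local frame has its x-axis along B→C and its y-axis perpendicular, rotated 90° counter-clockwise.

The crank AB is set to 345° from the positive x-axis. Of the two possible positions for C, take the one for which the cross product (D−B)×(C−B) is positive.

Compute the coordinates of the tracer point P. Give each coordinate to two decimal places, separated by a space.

-0.88 -0.04

A=(0,0), D=(7.00,0)
B = A + 2.00·(cos345°, sin345°) = (1.9319, -0.5176)
|BD| = 5.0945
circle(B,6.00) ∩ circle(D,5.00): a=3.6268, h=4.7797
  candidates: C₊=(5.0543,4.6059) cross=24.350; C₋=(6.0256,-4.9041) cross=-24.350
  mode + wants cross > 0 → take C=(5.0543,4.6059) (cross=24.350)
ex = (C−B)/|BC| = (0.5204,0.8539); ey = (-0.8539,0.5204)
P = B + -1.05·ex + 2.65·ey = (-0.8775,-0.0352)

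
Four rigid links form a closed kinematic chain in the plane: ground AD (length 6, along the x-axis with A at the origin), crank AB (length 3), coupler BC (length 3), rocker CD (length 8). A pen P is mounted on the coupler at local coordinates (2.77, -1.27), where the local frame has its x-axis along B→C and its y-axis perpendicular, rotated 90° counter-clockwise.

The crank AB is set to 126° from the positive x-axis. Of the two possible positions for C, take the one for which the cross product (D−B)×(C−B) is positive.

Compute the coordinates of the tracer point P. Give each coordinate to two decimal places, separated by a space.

0.74 4.17

A=(0,0), D=(6.00,0)
B = A + 3.00·(cos126°, sin126°) = (-1.7634, 2.4271)
|BD| = 8.1339
circle(B,3.00) ∩ circle(D,8.00): a=0.6860, h=2.9205
  candidates: C₊=(-0.2371,5.0098) cross=23.755; C₋=(-1.9800,-0.5651) cross=-23.755
  mode + wants cross > 0 → take C=(-0.2371,5.0098) (cross=23.755)
ex = (C−B)/|BC| = (0.5087,0.8609); ey = (-0.8609,0.5087)
P = B + 2.77·ex + -1.27·ey = (0.7392,4.1657)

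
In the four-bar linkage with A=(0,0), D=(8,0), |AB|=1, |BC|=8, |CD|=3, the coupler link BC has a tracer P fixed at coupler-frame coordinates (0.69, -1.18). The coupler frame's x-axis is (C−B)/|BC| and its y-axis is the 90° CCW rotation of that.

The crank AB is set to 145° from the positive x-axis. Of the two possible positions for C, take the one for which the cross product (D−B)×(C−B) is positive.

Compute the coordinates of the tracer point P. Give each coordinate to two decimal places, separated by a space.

0.17 -0.37

A=(0,0), D=(8.00,0)
B = A + 1.00·(cos145°, sin145°) = (-0.8192, 0.5736)
|BD| = 8.8378
circle(B,8.00) ∩ circle(D,3.00): a=7.5305, h=2.7002
  candidates: C₊=(6.8707,2.7794) cross=23.864; C₋=(6.5203,-2.6097) cross=-23.864
  mode + wants cross > 0 → take C=(6.8707,2.7794) (cross=23.864)
ex = (C−B)/|BC| = (0.9612,0.2757); ey = (-0.2757,0.9612)
P = B + 0.69·ex + -1.18·ey = (0.1695,-0.3704)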